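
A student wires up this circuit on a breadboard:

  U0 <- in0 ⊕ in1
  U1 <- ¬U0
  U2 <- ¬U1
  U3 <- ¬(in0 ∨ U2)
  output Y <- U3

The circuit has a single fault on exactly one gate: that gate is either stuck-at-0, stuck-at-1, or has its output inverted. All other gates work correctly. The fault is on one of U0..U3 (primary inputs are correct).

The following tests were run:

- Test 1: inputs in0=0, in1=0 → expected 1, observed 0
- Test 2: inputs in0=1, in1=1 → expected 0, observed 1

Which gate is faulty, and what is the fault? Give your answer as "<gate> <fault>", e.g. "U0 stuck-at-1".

U3 inverted output

Fault-free values for test 1 (in0=0, in1=0): U0=0, U1=1, U2=0, U3=1, giving Y=1. Observed 0.
Test 1: faults giving observed 0 are {U0 stuck-at-1, U0 inverted output, U1 stuck-at-0, U1 inverted output, U2 stuck-at-1, U2 inverted output, U3 stuck-at-0, U3 inverted output}.
Test 2 (in0=1, in1=1): fault-free U0=0, U1=1, U2=0, U3=0 → 0; observed 1. Eliminates U0 stuck-at-1, U0 inverted output, U1 stuck-at-0, U1 inverted output, U2 stuck-at-1, U2 inverted output, U3 stuck-at-0.
Only U3 inverted output is consistent with every test.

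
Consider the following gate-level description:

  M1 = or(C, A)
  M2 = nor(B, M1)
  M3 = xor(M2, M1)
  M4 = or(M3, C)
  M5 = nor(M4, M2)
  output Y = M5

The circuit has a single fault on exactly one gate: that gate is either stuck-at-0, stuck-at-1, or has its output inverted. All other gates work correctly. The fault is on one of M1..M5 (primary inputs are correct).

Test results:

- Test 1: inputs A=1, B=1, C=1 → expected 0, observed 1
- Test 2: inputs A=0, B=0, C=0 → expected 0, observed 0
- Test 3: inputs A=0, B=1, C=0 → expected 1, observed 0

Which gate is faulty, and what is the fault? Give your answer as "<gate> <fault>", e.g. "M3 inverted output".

M4 inverted output

Fault-free values for test 1 (A=1, B=1, C=1): M1=1, M2=0, M3=1, M4=1, M5=0, giving Y=0. Observed 1.
Test 1: faults giving observed 1 are {M4 stuck-at-0, M4 inverted output, M5 stuck-at-1, M5 inverted output}.
Test 2 (A=0, B=0, C=0): fault-free M1=0, M2=1, M3=1, M4=1, M5=0 → 0; observed 0. Eliminates M5 stuck-at-1, M5 inverted output.
Test 3 (A=0, B=1, C=0): fault-free M1=0, M2=0, M3=0, M4=0, M5=1 → 1; observed 0. Eliminates M4 stuck-at-0.
Only M4 inverted output is consistent with every test.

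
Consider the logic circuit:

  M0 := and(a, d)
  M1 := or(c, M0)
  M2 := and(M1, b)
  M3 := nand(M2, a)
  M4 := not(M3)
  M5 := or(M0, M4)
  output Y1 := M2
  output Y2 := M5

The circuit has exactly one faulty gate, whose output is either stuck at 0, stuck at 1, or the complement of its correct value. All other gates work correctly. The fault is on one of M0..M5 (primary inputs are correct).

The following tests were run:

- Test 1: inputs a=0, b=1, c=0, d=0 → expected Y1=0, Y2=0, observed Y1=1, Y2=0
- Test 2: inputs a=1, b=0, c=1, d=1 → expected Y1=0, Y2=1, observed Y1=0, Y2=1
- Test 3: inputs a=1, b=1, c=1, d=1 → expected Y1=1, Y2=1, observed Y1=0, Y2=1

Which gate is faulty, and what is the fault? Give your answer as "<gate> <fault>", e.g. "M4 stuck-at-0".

Fault-free values for test 1 (a=0, b=1, c=0, d=0): M0=0, M1=0, M2=0, M3=1, M4=0, M5=0, giving Y1=0, Y2=0. Observed Y1=1, Y2=0.
Test 1: faults giving observed Y1=1, Y2=0 are {M1 stuck-at-1, M1 inverted output, M2 stuck-at-1, M2 inverted output}.
Test 2 (a=1, b=0, c=1, d=1): fault-free M0=1, M1=1, M2=0, M3=1, M4=0, M5=1 → Y1=0, Y2=1; observed Y1=0, Y2=1. Eliminates M2 stuck-at-1, M2 inverted output.
Test 3 (a=1, b=1, c=1, d=1): fault-free M0=1, M1=1, M2=1, M3=0, M4=1, M5=1 → Y1=1, Y2=1; observed Y1=0, Y2=1. Eliminates M1 stuck-at-1.
Only M1 inverted output is consistent with every test.

M1 inverted output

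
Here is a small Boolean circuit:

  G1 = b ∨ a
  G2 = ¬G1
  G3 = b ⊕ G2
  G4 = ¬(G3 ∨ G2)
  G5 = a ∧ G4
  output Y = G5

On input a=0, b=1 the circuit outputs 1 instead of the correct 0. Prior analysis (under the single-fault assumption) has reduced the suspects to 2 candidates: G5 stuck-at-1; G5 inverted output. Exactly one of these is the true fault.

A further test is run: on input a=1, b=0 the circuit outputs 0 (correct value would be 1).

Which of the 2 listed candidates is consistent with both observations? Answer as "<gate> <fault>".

G5 inverted output

Evaluate each candidate on input a=1, b=0:
  G5 stuck-at-1: G1=1, G2=0, G3=0, G4=1, G5=1 [stuck-at-1] → 1 — eliminated
  G5 inverted output: G1=1, G2=0, G3=0, G4=1, G5=0 [inverted output] → 0 — matches
Only G5 inverted output reproduces the observed 0.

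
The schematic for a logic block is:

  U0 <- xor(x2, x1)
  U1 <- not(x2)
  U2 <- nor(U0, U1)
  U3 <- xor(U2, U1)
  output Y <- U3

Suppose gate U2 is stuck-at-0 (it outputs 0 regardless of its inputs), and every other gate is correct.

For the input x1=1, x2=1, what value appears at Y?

Propagate with U2 forced: U0=0, U1=0, U2=0 [stuck-at-0], U3=0.
So Y = 0. (Without the fault it would be 1.)

0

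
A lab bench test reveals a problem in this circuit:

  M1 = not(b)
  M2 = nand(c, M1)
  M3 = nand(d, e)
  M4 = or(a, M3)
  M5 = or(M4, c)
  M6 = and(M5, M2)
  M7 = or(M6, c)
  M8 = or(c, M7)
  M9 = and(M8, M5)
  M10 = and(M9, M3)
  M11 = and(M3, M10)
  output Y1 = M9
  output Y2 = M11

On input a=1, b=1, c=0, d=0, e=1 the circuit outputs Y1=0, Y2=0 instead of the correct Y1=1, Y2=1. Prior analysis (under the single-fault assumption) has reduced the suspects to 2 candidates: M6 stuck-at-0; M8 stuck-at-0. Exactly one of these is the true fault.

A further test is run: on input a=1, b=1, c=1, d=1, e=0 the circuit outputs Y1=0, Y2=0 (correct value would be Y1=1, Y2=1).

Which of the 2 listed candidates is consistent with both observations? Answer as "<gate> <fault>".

M8 stuck-at-0

Evaluate each candidate on input a=1, b=1, c=1, d=1, e=0:
  M6 stuck-at-0: M1=0, M2=1, M3=1, M4=1, M5=1, M6=0 [stuck-at-0], M7=1, M8=1, M9=1, M10=1, M11=1 → Y1=1, Y2=1 — eliminated
  M8 stuck-at-0: M1=0, M2=1, M3=1, M4=1, M5=1, M6=1, M7=1, M8=0 [stuck-at-0], M9=0, M10=0, M11=0 → Y1=0, Y2=0 — matches
Only M8 stuck-at-0 reproduces the observed Y1=0, Y2=0.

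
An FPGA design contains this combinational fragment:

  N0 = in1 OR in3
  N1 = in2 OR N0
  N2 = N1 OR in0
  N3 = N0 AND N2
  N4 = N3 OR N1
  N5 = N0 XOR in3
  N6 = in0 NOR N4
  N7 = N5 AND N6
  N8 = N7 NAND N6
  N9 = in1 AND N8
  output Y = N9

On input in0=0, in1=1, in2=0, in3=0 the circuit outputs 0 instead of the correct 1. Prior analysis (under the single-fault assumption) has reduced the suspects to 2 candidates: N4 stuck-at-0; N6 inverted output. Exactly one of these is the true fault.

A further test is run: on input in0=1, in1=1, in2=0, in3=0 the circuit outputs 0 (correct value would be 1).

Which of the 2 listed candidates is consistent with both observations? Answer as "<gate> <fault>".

Evaluate each candidate on input in0=1, in1=1, in2=0, in3=0:
  N4 stuck-at-0: N0=1, N1=1, N2=1, N3=1, N4=0 [stuck-at-0], N5=1, N6=0, N7=0, N8=1, N9=1 → 1 — eliminated
  N6 inverted output: N0=1, N1=1, N2=1, N3=1, N4=1, N5=1, N6=1 [inverted output], N7=1, N8=0, N9=0 → 0 — matches
Only N6 inverted output reproduces the observed 0.

N6 inverted output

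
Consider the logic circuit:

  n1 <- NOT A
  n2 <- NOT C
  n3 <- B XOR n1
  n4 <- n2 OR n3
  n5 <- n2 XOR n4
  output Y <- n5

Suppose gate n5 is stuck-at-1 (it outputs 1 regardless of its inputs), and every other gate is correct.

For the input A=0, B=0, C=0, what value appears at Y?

1

Propagate with n5 forced: n1=1, n2=1, n3=1, n4=1, n5=1 [stuck-at-1].
So Y = 1. (Without the fault it would be 0.)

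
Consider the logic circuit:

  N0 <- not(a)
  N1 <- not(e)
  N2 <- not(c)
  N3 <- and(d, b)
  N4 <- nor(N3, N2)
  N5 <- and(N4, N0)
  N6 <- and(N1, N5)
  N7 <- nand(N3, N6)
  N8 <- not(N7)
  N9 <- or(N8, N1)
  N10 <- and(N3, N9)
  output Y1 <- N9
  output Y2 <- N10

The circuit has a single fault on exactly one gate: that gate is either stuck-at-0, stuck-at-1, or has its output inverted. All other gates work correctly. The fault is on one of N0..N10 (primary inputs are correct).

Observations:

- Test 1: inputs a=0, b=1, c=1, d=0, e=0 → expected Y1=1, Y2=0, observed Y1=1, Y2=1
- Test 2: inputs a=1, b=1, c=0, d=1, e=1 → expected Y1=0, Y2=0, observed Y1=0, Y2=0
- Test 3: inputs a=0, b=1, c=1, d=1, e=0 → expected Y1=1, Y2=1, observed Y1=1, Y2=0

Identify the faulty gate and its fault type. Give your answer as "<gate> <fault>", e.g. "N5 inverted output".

Fault-free values for test 1 (a=0, b=1, c=1, d=0, e=0): N0=1, N1=1, N2=0, N3=0, N4=1, N5=1, N6=1, N7=1, N8=0, N9=1, N10=0, giving Y1=1, Y2=0. Observed Y1=1, Y2=1.
Test 1: faults giving observed Y1=1, Y2=1 are {N3 stuck-at-1, N3 inverted output, N10 stuck-at-1, N10 inverted output}.
Test 2 (a=1, b=1, c=0, d=1, e=1): fault-free N0=0, N1=0, N2=1, N3=1, N4=0, N5=0, N6=0, N7=1, N8=0, N9=0, N10=0 → Y1=0, Y2=0; observed Y1=0, Y2=0. Eliminates N10 stuck-at-1, N10 inverted output.
Test 3 (a=0, b=1, c=1, d=1, e=0): fault-free N0=1, N1=1, N2=0, N3=1, N4=0, N5=0, N6=0, N7=1, N8=0, N9=1, N10=1 → Y1=1, Y2=1; observed Y1=1, Y2=0. Eliminates N3 stuck-at-1.
Only N3 inverted output is consistent with every test.

N3 inverted output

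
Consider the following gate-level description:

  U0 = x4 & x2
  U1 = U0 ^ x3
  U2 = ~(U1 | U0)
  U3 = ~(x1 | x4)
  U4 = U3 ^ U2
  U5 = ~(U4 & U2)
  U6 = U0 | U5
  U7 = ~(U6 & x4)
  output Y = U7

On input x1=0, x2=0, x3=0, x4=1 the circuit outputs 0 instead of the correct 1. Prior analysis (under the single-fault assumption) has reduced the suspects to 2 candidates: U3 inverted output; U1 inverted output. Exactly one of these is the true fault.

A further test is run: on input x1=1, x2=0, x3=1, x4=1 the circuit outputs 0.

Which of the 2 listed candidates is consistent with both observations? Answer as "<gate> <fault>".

U3 inverted output

Evaluate each candidate on input x1=1, x2=0, x3=1, x4=1:
  U3 inverted output: U0=0, U1=1, U2=0, U3=1 [inverted output], U4=1, U5=1, U6=1, U7=0 → 0 — matches
  U1 inverted output: U0=0, U1=0 [inverted output], U2=1, U3=0, U4=1, U5=0, U6=0, U7=1 → 1 — eliminated
Only U3 inverted output reproduces the observed 0.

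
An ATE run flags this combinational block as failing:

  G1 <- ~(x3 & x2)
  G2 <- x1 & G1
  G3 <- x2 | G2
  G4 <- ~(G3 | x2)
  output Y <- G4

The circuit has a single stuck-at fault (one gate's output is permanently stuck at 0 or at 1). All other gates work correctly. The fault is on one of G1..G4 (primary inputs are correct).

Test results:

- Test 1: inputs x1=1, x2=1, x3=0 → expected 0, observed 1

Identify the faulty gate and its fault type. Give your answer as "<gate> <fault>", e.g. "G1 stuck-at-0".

G4 stuck-at-1

Fault-free values for test 1 (x1=1, x2=1, x3=0): G1=1, G2=1, G3=1, G4=0, giving Y=0. Observed 1.
Test 1: faults giving observed 1 are {G4 stuck-at-1}.
Only G4 stuck-at-1 is consistent with every test.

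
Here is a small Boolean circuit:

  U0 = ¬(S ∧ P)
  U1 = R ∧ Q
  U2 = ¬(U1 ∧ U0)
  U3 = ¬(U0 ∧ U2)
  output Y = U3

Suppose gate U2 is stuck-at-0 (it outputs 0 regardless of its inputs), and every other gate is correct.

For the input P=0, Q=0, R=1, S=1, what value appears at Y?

1

Propagate with U2 forced: U0=1, U1=0, U2=0 [stuck-at-0], U3=1.
So Y = 1. (Without the fault it would be 0.)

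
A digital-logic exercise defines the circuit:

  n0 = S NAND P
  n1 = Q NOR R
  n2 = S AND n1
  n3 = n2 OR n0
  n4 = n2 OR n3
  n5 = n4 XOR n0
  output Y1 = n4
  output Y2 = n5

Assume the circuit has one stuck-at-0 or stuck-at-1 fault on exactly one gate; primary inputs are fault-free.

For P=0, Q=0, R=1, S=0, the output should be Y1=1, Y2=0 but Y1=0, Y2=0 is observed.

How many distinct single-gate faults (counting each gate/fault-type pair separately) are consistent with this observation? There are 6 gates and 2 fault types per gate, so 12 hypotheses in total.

1

Fault-free: n0=1, n1=0, n2=0, n3=1, n4=1, n5=0 → Y1=1, Y2=0. Observed Y1=0, Y2=0.
  n0 stuck-at-0: output Y1=0, Y2=0 ✓
  n0 stuck-at-1: output Y1=1, Y2=0 ✗
  n1 stuck-at-0: output Y1=1, Y2=0 ✗
  n1 stuck-at-1: output Y1=1, Y2=0 ✗
  n2 stuck-at-0: output Y1=1, Y2=0 ✗
  n2 stuck-at-1: output Y1=1, Y2=0 ✗
  n3 stuck-at-0: output Y1=0, Y2=1 ✗
  n3 stuck-at-1: output Y1=1, Y2=0 ✗
  n4 stuck-at-0: output Y1=0, Y2=1 ✗
  n4 stuck-at-1: output Y1=1, Y2=0 ✗
  n5 stuck-at-0: output Y1=1, Y2=0 ✗
  n5 stuck-at-1: output Y1=1, Y2=1 ✗
Consistent faults: {n0 stuck-at-0} — 1 in all.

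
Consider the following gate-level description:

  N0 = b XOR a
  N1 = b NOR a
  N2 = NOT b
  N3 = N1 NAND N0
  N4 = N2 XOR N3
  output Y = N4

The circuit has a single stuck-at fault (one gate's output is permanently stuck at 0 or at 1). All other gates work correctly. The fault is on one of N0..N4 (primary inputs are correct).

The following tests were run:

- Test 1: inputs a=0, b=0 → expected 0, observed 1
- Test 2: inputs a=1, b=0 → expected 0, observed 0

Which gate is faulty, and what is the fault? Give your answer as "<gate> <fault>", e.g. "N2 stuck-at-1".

Fault-free values for test 1 (a=0, b=0): N0=0, N1=1, N2=1, N3=1, N4=0, giving Y=0. Observed 1.
Test 1: faults giving observed 1 are {N0 stuck-at-1, N2 stuck-at-0, N3 stuck-at-0, N4 stuck-at-1}.
Test 2 (a=1, b=0): fault-free N0=1, N1=0, N2=1, N3=1, N4=0 → 0; observed 0. Eliminates N2 stuck-at-0, N3 stuck-at-0, N4 stuck-at-1.
Only N0 stuck-at-1 is consistent with every test.

N0 stuck-at-1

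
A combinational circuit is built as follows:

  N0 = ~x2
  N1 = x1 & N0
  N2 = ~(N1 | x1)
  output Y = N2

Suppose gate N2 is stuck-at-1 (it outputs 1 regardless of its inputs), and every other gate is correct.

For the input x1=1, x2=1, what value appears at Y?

1

Propagate with N2 forced: N0=0, N1=0, N2=1 [stuck-at-1].
So Y = 1. (Without the fault it would be 0.)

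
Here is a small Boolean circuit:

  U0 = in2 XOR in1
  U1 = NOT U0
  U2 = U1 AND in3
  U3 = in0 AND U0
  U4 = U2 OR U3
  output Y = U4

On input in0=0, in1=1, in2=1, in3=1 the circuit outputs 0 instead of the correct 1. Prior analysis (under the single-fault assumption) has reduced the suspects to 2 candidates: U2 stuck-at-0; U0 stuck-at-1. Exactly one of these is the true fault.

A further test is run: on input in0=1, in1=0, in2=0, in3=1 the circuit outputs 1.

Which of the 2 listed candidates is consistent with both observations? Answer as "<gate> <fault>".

Evaluate each candidate on input in0=1, in1=0, in2=0, in3=1:
  U2 stuck-at-0: U0=0, U1=1, U2=0 [stuck-at-0], U3=0, U4=0 → 0 — eliminated
  U0 stuck-at-1: U0=1 [stuck-at-1], U1=0, U2=0, U3=1, U4=1 → 1 — matches
Only U0 stuck-at-1 reproduces the observed 1.

U0 stuck-at-1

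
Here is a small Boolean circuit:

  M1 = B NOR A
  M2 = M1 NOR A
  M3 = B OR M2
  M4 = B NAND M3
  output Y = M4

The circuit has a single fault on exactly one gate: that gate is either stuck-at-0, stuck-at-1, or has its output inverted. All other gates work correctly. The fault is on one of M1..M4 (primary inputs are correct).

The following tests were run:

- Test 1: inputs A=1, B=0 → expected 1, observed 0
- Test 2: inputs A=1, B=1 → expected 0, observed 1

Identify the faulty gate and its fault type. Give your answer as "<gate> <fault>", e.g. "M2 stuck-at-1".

M4 inverted output

Fault-free values for test 1 (A=1, B=0): M1=0, M2=0, M3=0, M4=1, giving Y=1. Observed 0.
Test 1: faults giving observed 0 are {M4 stuck-at-0, M4 inverted output}.
Test 2 (A=1, B=1): fault-free M1=0, M2=0, M3=1, M4=0 → 0; observed 1. Eliminates M4 stuck-at-0.
Only M4 inverted output is consistent with every test.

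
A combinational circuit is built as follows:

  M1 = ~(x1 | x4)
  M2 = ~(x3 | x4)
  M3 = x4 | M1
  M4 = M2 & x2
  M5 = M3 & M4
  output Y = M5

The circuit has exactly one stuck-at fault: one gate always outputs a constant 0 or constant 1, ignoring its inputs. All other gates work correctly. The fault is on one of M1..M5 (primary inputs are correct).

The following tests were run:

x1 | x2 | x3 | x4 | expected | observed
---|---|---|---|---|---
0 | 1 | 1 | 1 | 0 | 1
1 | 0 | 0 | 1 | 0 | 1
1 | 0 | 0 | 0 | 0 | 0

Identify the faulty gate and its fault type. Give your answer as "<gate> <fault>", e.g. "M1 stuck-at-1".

M4 stuck-at-1

Fault-free values for test 1 (x1=0, x2=1, x3=1, x4=1): M1=0, M2=0, M3=1, M4=0, M5=0, giving Y=0. Observed 1.
Test 1: faults giving observed 1 are {M2 stuck-at-1, M4 stuck-at-1, M5 stuck-at-1}.
Test 2 (x1=1, x2=0, x3=0, x4=1): fault-free M1=0, M2=0, M3=1, M4=0, M5=0 → 0; observed 1. Eliminates M2 stuck-at-1.
Test 3 (x1=1, x2=0, x3=0, x4=0): fault-free M1=0, M2=1, M3=0, M4=0, M5=0 → 0; observed 0. Eliminates M5 stuck-at-1.
Only M4 stuck-at-1 is consistent with every test.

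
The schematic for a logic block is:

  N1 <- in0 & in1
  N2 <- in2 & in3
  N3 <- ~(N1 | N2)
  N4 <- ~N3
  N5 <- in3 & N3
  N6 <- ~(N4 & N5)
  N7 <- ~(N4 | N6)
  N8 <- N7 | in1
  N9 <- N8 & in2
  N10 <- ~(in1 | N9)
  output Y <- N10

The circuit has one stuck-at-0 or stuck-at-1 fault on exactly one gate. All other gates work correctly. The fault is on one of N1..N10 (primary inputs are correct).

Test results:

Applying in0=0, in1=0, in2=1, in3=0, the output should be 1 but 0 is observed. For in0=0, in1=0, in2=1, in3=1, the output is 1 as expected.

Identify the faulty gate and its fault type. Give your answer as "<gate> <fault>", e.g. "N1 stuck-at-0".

N6 stuck-at-0

Fault-free values for test 1 (in0=0, in1=0, in2=1, in3=0): N1=0, N2=0, N3=1, N4=0, N5=0, N6=1, N7=0, N8=0, N9=0, N10=1, giving Y=1. Observed 0.
Test 1: faults giving observed 0 are {N6 stuck-at-0, N7 stuck-at-1, N8 stuck-at-1, N9 stuck-at-1, N10 stuck-at-0}.
Test 2 (in0=0, in1=0, in2=1, in3=1): fault-free N1=0, N2=1, N3=0, N4=1, N5=0, N6=1, N7=0, N8=0, N9=0, N10=1 → 1; observed 1. Eliminates N7 stuck-at-1, N8 stuck-at-1, N9 stuck-at-1, N10 stuck-at-0.
Only N6 stuck-at-0 is consistent with every test.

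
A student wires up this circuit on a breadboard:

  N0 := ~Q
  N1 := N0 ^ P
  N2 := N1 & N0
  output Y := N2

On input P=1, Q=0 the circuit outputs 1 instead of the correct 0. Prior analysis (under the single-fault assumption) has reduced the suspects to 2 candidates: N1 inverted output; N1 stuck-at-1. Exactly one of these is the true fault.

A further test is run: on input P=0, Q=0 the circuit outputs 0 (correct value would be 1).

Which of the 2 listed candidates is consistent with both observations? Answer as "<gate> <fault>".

N1 inverted output

Evaluate each candidate on input P=0, Q=0:
  N1 inverted output: N0=1, N1=0 [inverted output], N2=0 → 0 — matches
  N1 stuck-at-1: N0=1, N1=1 [stuck-at-1], N2=1 → 1 — eliminated
Only N1 inverted output reproduces the observed 0.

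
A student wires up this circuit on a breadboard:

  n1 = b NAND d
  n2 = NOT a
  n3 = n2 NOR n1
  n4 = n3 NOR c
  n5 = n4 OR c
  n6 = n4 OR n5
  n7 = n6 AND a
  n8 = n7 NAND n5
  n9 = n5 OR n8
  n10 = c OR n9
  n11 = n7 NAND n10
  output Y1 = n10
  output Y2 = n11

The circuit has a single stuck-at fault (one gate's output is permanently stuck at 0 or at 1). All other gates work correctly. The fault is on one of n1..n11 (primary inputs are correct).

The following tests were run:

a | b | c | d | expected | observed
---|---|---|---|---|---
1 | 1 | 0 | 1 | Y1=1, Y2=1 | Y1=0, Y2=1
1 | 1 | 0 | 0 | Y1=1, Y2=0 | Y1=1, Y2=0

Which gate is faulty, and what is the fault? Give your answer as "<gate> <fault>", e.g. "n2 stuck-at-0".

Fault-free values for test 1 (a=1, b=1, c=0, d=1): n1=0, n2=0, n3=1, n4=0, n5=0, n6=0, n7=0, n8=1, n9=1, n10=1, n11=1, giving Y1=1, Y2=1. Observed Y1=0, Y2=1.
Test 1: faults giving observed Y1=0, Y2=1 are {n8 stuck-at-0, n9 stuck-at-0, n10 stuck-at-0}.
Test 2 (a=1, b=1, c=0, d=0): fault-free n1=1, n2=0, n3=0, n4=1, n5=1, n6=1, n7=1, n8=0, n9=1, n10=1, n11=0 → Y1=1, Y2=0; observed Y1=1, Y2=0. Eliminates n9 stuck-at-0, n10 stuck-at-0.
Only n8 stuck-at-0 is consistent with every test.

n8 stuck-at-0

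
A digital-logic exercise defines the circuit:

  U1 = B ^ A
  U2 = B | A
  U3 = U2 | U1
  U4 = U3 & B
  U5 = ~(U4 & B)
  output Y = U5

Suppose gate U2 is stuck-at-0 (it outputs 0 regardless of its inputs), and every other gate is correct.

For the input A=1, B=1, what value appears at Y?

1

Propagate with U2 forced: U1=0, U2=0 [stuck-at-0], U3=0, U4=0, U5=1.
So Y = 1. (Without the fault it would be 0.)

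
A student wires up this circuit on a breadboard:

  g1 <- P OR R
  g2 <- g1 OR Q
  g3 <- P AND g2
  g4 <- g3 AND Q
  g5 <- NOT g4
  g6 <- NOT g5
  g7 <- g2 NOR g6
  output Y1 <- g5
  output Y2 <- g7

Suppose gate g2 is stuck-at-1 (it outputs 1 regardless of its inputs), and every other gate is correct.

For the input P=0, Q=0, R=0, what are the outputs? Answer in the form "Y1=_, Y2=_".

Y1=1, Y2=0

Propagate with g2 forced: g1=0, g2=1 [stuck-at-1], g3=0, g4=0, g5=1, g6=0, g7=0.
So the outputs are Y1=1, Y2=0. (Without the fault they would be Y1=1, Y2=1.)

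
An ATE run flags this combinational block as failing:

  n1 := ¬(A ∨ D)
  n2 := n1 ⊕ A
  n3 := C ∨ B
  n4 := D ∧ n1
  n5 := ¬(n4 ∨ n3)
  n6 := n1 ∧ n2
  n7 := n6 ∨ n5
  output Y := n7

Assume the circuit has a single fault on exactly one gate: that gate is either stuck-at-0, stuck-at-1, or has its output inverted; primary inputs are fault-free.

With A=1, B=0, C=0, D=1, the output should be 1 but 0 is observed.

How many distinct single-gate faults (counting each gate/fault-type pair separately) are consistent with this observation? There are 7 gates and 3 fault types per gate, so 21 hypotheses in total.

10

Fault-free: n1=0, n2=1, n3=0, n4=0, n5=1, n6=0, n7=1 → 1. Observed 0.
  n1: stuck-at-1, inverted output ✓; others ✗
  n2: none of the 3 fault types match ✗
  n3: stuck-at-1, inverted output ✓; others ✗
  n4: stuck-at-1, inverted output ✓; others ✗
  n5: stuck-at-0, inverted output ✓; others ✗
  n6: none of the 3 fault types match ✗
  n7: stuck-at-0, inverted output ✓; others ✗
Consistent faults: {n1 stuck-at-1, n1 inverted output, n3 stuck-at-1, n3 inverted output, n4 stuck-at-1, n4 inverted output, n5 stuck-at-0, n5 inverted output, n7 stuck-at-0, n7 inverted output} — 10 in all.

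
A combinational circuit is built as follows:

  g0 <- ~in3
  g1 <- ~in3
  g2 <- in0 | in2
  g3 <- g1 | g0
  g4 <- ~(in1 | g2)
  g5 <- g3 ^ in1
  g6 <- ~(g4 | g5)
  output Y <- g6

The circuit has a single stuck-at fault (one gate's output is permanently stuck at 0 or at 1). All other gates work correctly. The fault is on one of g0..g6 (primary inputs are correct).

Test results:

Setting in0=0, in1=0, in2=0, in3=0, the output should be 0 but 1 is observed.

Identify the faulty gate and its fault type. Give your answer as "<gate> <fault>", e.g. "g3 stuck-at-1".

Fault-free values for test 1 (in0=0, in1=0, in2=0, in3=0): g0=1, g1=1, g2=0, g3=1, g4=1, g5=1, g6=0, giving Y=0. Observed 1.
Test 1: faults giving observed 1 are {g6 stuck-at-1}.
Only g6 stuck-at-1 is consistent with every test.

g6 stuck-at-1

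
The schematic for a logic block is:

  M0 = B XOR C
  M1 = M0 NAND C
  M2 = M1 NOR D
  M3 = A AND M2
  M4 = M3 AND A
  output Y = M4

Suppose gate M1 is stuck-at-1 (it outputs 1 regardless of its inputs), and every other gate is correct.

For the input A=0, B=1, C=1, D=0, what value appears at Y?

Propagate with M1 forced: M0=0, M1=1 [stuck-at-1], M2=0, M3=0, M4=0.
So Y = 0. (Same as the fault-free value — the fault is masked on this input.)

0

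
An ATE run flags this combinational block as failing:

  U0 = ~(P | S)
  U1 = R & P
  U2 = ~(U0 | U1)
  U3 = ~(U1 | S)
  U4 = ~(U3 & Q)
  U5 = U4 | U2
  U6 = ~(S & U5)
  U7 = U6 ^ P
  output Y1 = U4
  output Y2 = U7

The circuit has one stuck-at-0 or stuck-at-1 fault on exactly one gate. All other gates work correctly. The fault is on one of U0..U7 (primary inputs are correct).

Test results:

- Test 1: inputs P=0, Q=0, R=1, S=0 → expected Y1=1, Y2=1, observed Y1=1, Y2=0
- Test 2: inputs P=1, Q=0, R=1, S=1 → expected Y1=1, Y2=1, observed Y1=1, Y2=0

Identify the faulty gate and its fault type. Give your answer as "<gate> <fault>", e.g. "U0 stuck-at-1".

U7 stuck-at-0

Fault-free values for test 1 (P=0, Q=0, R=1, S=0): U0=1, U1=0, U2=0, U3=1, U4=1, U5=1, U6=1, U7=1, giving Y1=1, Y2=1. Observed Y1=1, Y2=0.
Test 1: faults giving observed Y1=1, Y2=0 are {U6 stuck-at-0, U7 stuck-at-0}.
Test 2 (P=1, Q=0, R=1, S=1): fault-free U0=0, U1=1, U2=0, U3=0, U4=1, U5=1, U6=0, U7=1 → Y1=1, Y2=1; observed Y1=1, Y2=0. Eliminates U6 stuck-at-0.
Only U7 stuck-at-0 is consistent with every test.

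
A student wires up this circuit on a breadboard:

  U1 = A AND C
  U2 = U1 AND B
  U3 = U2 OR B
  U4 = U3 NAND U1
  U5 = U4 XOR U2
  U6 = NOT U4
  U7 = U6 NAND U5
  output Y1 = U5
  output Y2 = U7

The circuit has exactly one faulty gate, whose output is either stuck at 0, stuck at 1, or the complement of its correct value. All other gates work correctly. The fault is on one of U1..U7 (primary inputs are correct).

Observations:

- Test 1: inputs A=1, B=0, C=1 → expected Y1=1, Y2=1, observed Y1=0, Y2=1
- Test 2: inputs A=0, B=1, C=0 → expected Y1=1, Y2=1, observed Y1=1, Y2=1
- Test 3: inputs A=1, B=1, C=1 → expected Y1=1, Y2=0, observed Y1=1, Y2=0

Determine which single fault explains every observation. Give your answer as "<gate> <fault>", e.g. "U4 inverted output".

U3 stuck-at-1

Fault-free values for test 1 (A=1, B=0, C=1): U1=1, U2=0, U3=0, U4=1, U5=1, U6=0, U7=1, giving Y1=1, Y2=1. Observed Y1=0, Y2=1.
Test 1: faults giving observed Y1=0, Y2=1 are {U3 stuck-at-1, U3 inverted output, U4 stuck-at-0, U4 inverted output, U5 stuck-at-0, U5 inverted output}.
Test 2 (A=0, B=1, C=0): fault-free U1=0, U2=0, U3=1, U4=1, U5=1, U6=0, U7=1 → Y1=1, Y2=1; observed Y1=1, Y2=1. Eliminates U4 stuck-at-0, U4 inverted output, U5 stuck-at-0, U5 inverted output.
Test 3 (A=1, B=1, C=1): fault-free U1=1, U2=1, U3=1, U4=0, U5=1, U6=1, U7=0 → Y1=1, Y2=0; observed Y1=1, Y2=0. Eliminates U3 inverted output.
Only U3 stuck-at-1 is consistent with every test.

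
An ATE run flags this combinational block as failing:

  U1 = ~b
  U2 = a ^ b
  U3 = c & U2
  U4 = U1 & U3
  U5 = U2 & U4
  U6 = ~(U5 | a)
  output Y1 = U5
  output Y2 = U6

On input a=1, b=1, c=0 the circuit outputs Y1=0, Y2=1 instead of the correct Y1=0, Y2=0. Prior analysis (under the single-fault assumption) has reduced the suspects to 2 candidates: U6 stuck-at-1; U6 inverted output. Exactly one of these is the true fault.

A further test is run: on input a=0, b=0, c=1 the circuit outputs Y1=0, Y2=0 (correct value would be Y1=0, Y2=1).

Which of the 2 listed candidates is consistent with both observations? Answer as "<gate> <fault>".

Evaluate each candidate on input a=0, b=0, c=1:
  U6 stuck-at-1: U1=1, U2=0, U3=0, U4=0, U5=0, U6=1 [stuck-at-1] → Y1=0, Y2=1 — eliminated
  U6 inverted output: U1=1, U2=0, U3=0, U4=0, U5=0, U6=0 [inverted output] → Y1=0, Y2=0 — matches
Only U6 inverted output reproduces the observed Y1=0, Y2=0.

U6 inverted output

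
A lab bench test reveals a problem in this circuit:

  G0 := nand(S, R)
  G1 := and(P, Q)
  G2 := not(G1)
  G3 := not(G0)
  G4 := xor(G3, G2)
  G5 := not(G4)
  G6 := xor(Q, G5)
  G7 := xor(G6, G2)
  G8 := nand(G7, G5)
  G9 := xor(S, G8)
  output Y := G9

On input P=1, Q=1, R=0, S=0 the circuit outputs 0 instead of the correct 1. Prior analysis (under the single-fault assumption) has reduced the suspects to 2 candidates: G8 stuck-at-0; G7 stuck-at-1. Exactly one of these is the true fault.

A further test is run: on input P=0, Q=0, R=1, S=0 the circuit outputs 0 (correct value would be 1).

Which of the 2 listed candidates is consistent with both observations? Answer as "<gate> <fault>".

Evaluate each candidate on input P=0, Q=0, R=1, S=0:
  G8 stuck-at-0: G0=1, G1=0, G2=1, G3=0, G4=1, G5=0, G6=0, G7=1, G8=0 [stuck-at-0], G9=0 → 0 — matches
  G7 stuck-at-1: G0=1, G1=0, G2=1, G3=0, G4=1, G5=0, G6=0, G7=1 [stuck-at-1], G8=1, G9=1 → 1 — eliminated
Only G8 stuck-at-0 reproduces the observed 0.

G8 stuck-at-0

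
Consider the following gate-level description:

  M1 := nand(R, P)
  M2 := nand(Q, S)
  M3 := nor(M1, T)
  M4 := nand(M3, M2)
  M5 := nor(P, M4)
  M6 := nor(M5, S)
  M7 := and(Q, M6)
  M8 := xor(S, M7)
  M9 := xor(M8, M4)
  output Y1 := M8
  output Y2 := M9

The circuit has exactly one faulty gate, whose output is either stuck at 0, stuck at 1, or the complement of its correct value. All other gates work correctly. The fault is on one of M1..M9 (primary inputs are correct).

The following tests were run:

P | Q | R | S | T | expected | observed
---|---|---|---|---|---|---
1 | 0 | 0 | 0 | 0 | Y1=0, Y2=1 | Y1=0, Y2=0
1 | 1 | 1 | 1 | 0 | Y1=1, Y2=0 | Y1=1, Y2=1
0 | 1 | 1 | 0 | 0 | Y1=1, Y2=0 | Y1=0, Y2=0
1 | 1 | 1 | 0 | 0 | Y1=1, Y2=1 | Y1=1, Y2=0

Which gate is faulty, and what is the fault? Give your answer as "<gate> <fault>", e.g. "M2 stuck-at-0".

Fault-free values for test 1 (P=1, Q=0, R=0, S=0, T=0): M1=1, M2=1, M3=0, M4=1, M5=0, M6=1, M7=0, M8=0, M9=1, giving Y1=0, Y2=1. Observed Y1=0, Y2=0.
Test 1: faults giving observed Y1=0, Y2=0 are {M1 stuck-at-0, M1 inverted output, M3 stuck-at-1, M3 inverted output, M4 stuck-at-0, M4 inverted output, M9 stuck-at-0, M9 inverted output}.
Test 2 (P=1, Q=1, R=1, S=1, T=0): fault-free M1=0, M2=0, M3=1, M4=1, M5=0, M6=0, M7=0, M8=1, M9=0 → Y1=1, Y2=0; observed Y1=1, Y2=1. Eliminates M1 stuck-at-0, M1 inverted output, M3 stuck-at-1, M3 inverted output, M9 stuck-at-0.
Test 3 (P=0, Q=1, R=1, S=0, T=0): fault-free M1=1, M2=1, M3=0, M4=1, M5=0, M6=1, M7=1, M8=1, M9=0 → Y1=1, Y2=0; observed Y1=0, Y2=0. Eliminates M9 inverted output.
Test 4 (P=1, Q=1, R=1, S=0, T=0): fault-free M1=0, M2=1, M3=1, M4=0, M5=0, M6=1, M7=1, M8=1, M9=1 → Y1=1, Y2=1; observed Y1=1, Y2=0. Eliminates M4 stuck-at-0.
Only M4 inverted output is consistent with every test.

M4 inverted output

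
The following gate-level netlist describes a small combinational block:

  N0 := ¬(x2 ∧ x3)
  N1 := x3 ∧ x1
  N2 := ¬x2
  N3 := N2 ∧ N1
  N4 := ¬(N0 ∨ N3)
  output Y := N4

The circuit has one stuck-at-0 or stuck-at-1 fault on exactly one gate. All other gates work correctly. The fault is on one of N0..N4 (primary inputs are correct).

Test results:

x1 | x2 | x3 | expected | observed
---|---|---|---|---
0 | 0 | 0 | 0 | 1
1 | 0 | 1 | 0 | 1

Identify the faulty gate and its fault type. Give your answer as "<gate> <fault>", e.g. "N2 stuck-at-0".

N4 stuck-at-1

Fault-free values for test 1 (x1=0, x2=0, x3=0): N0=1, N1=0, N2=1, N3=0, N4=0, giving Y=0. Observed 1.
Test 1: faults giving observed 1 are {N0 stuck-at-0, N4 stuck-at-1}.
Test 2 (x1=1, x2=0, x3=1): fault-free N0=1, N1=1, N2=1, N3=1, N4=0 → 0; observed 1. Eliminates N0 stuck-at-0.
Only N4 stuck-at-1 is consistent with every test.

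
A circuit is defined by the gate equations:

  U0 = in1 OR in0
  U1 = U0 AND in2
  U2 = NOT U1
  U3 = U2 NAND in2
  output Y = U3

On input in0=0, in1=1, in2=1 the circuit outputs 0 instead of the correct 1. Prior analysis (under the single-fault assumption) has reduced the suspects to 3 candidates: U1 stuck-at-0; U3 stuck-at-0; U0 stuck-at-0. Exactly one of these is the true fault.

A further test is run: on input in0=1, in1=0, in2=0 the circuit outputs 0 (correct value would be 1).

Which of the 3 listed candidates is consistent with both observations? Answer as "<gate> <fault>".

U3 stuck-at-0

Evaluate each candidate on input in0=1, in1=0, in2=0:
  U1 stuck-at-0: U0=1, U1=0 [stuck-at-0], U2=1, U3=1 → 1 — eliminated
  U3 stuck-at-0: U0=1, U1=0, U2=1, U3=0 [stuck-at-0] → 0 — matches
  U0 stuck-at-0: U0=0 [stuck-at-0], U1=0, U2=1, U3=1 → 1 — eliminated
Only U3 stuck-at-0 reproduces the observed 0.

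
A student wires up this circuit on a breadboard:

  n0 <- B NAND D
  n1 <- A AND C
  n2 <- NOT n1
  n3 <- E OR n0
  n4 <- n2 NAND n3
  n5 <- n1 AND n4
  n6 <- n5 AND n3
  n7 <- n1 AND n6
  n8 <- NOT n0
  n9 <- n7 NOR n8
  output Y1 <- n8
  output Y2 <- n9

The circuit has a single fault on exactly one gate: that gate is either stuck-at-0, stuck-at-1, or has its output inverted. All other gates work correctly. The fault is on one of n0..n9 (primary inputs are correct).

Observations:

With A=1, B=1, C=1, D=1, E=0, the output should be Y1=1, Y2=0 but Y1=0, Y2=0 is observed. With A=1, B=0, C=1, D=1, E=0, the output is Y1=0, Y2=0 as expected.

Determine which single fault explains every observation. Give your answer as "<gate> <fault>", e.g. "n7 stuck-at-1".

Fault-free values for test 1 (A=1, B=1, C=1, D=1, E=0): n0=0, n1=1, n2=0, n3=0, n4=1, n5=1, n6=0, n7=0, n8=1, n9=0, giving Y1=1, Y2=0. Observed Y1=0, Y2=0.
Test 1: faults giving observed Y1=0, Y2=0 are {n0 stuck-at-1, n0 inverted output}.
Test 2 (A=1, B=0, C=1, D=1, E=0): fault-free n0=1, n1=1, n2=0, n3=1, n4=1, n5=1, n6=1, n7=1, n8=0, n9=0 → Y1=0, Y2=0; observed Y1=0, Y2=0. Eliminates n0 inverted output.
Only n0 stuck-at-1 is consistent with every test.

n0 stuck-at-1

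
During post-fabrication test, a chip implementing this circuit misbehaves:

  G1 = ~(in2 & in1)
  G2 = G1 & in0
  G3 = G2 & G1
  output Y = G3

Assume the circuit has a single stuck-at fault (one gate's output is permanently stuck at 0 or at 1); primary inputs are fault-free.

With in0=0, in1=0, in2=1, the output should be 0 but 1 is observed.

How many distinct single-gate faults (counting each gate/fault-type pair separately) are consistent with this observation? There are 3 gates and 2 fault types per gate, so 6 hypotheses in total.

Fault-free: G1=1, G2=0, G3=0 → 0. Observed 1.
  G1 stuck-at-0: output 0 ✗
  G1 stuck-at-1: output 0 ✗
  G2 stuck-at-0: output 0 ✗
  G2 stuck-at-1: output 1 ✓
  G3 stuck-at-0: output 0 ✗
  G3 stuck-at-1: output 1 ✓
Consistent faults: {G2 stuck-at-1, G3 stuck-at-1} — 2 in all.

2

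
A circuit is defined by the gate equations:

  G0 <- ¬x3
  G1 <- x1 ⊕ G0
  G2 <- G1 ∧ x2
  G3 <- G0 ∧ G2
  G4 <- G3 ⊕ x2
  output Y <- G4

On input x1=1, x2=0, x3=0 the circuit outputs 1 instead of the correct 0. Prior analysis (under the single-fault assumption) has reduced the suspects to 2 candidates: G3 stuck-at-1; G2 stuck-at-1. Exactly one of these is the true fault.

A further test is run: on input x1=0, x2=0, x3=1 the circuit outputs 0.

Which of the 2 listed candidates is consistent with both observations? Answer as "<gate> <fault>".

Evaluate each candidate on input x1=0, x2=0, x3=1:
  G3 stuck-at-1: G0=0, G1=0, G2=0, G3=1 [stuck-at-1], G4=1 → 1 — eliminated
  G2 stuck-at-1: G0=0, G1=0, G2=1 [stuck-at-1], G3=0, G4=0 → 0 — matches
Only G2 stuck-at-1 reproduces the observed 0.

G2 stuck-at-1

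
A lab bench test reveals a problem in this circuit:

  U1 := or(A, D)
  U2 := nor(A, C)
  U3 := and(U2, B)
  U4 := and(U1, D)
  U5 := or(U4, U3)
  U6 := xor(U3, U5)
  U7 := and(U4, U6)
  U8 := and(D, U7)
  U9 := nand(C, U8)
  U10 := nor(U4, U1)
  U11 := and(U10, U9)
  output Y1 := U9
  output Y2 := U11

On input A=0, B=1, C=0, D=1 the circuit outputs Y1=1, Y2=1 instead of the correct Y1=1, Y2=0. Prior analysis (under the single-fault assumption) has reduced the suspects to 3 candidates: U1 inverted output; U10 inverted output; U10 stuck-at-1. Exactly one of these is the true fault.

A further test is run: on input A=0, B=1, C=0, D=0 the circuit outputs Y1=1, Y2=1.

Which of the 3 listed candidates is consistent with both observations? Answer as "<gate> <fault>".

Evaluate each candidate on input A=0, B=1, C=0, D=0:
  U1 inverted output: U1=1 [inverted output], U2=1, U3=1, U4=0, U5=1, U6=0, U7=0, U8=0, U9=1, U10=0, U11=0 → Y1=1, Y2=0 — eliminated
  U10 inverted output: U1=0, U2=1, U3=1, U4=0, U5=1, U6=0, U7=0, U8=0, U9=1, U10=0 [inverted output], U11=0 → Y1=1, Y2=0 — eliminated
  U10 stuck-at-1: U1=0, U2=1, U3=1, U4=0, U5=1, U6=0, U7=0, U8=0, U9=1, U10=1 [stuck-at-1], U11=1 → Y1=1, Y2=1 — matches
Only U10 stuck-at-1 reproduces the observed Y1=1, Y2=1.

U10 stuck-at-1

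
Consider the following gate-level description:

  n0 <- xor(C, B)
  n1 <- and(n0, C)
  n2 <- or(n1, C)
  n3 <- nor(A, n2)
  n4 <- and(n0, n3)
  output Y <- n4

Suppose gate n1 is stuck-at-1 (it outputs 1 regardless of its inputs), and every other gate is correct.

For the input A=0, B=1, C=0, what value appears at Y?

Propagate with n1 forced: n0=1, n1=1 [stuck-at-1], n2=1, n3=0, n4=0.
So Y = 0. (Without the fault it would be 1.)

0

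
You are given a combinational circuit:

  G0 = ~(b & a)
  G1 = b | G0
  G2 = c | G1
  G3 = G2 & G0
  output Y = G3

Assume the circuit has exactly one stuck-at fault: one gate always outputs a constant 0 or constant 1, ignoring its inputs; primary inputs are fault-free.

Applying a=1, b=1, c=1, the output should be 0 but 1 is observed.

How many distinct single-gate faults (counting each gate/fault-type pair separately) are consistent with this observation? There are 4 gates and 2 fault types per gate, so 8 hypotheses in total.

2

Fault-free: G0=0, G1=1, G2=1, G3=0 → 0. Observed 1.
  G0 stuck-at-0: output 0 ✗
  G0 stuck-at-1: output 1 ✓
  G1 stuck-at-0: output 0 ✗
  G1 stuck-at-1: output 0 ✗
  G2 stuck-at-0: output 0 ✗
  G2 stuck-at-1: output 0 ✗
  G3 stuck-at-0: output 0 ✗
  G3 stuck-at-1: output 1 ✓
Consistent faults: {G0 stuck-at-1, G3 stuck-at-1} — 2 in all.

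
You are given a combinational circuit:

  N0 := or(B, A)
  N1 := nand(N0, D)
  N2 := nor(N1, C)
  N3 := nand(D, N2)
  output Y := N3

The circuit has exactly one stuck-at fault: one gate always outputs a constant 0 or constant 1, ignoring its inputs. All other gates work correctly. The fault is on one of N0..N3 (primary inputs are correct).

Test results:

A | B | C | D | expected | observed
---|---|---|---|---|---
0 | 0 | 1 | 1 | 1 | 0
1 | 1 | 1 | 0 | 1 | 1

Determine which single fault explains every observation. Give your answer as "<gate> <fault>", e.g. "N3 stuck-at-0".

Fault-free values for test 1 (A=0, B=0, C=1, D=1): N0=0, N1=1, N2=0, N3=1, giving Y=1. Observed 0.
Test 1: faults giving observed 0 are {N2 stuck-at-1, N3 stuck-at-0}.
Test 2 (A=1, B=1, C=1, D=0): fault-free N0=1, N1=1, N2=0, N3=1 → 1; observed 1. Eliminates N3 stuck-at-0.
Only N2 stuck-at-1 is consistent with every test.

N2 stuck-at-1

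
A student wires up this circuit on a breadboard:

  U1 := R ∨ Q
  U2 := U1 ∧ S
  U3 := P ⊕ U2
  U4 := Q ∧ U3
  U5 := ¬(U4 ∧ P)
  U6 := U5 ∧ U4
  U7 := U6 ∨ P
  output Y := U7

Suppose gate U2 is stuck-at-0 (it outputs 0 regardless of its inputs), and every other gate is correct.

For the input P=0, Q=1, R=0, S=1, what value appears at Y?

Propagate with U2 forced: U1=1, U2=0 [stuck-at-0], U3=0, U4=0, U5=1, U6=0, U7=0.
So Y = 0. (Without the fault it would be 1.)

0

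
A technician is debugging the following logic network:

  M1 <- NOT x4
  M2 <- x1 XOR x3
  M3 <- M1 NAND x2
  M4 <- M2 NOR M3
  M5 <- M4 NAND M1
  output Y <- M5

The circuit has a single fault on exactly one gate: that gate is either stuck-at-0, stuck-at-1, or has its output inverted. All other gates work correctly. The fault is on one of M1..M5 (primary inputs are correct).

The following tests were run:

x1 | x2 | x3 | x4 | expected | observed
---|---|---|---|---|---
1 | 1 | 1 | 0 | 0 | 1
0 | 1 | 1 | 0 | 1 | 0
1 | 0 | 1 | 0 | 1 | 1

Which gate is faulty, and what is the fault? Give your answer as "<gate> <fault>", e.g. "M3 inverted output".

Fault-free values for test 1 (x1=1, x2=1, x3=1, x4=0): M1=1, M2=0, M3=0, M4=1, M5=0, giving Y=0. Observed 1.
Test 1: faults giving observed 1 are {M1 stuck-at-0, M1 inverted output, M2 stuck-at-1, M2 inverted output, M3 stuck-at-1, M3 inverted output, M4 stuck-at-0, M4 inverted output, M5 stuck-at-1, M5 inverted output}.
Test 2 (x1=0, x2=1, x3=1, x4=0): fault-free M1=1, M2=1, M3=0, M4=0, M5=1 → 1; observed 0. Eliminates M1 stuck-at-0, M1 inverted output, M2 stuck-at-1, M3 stuck-at-1, M3 inverted output, M4 stuck-at-0, M5 stuck-at-1.
Test 3 (x1=1, x2=0, x3=1, x4=0): fault-free M1=1, M2=0, M3=1, M4=0, M5=1 → 1; observed 1. Eliminates M4 inverted output, M5 inverted output.
Only M2 inverted output is consistent with every test.

M2 inverted output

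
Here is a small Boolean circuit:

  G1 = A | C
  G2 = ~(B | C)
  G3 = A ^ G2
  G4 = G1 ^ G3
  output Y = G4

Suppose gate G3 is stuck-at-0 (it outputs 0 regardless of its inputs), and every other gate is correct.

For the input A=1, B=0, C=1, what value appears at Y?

Propagate with G3 forced: G1=1, G2=0, G3=0 [stuck-at-0], G4=1.
So Y = 1. (Without the fault it would be 0.)

1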